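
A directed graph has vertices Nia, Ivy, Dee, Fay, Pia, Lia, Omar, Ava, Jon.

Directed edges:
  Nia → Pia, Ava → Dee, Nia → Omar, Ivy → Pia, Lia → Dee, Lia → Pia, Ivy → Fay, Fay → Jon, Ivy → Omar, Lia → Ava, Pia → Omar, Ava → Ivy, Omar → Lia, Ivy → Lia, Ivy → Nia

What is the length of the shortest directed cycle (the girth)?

3

For each vertex v, BFS finds the shortest path from v back to v.
The shortest such closed walk is Ivy → Lia → Ava → Ivy, length 3.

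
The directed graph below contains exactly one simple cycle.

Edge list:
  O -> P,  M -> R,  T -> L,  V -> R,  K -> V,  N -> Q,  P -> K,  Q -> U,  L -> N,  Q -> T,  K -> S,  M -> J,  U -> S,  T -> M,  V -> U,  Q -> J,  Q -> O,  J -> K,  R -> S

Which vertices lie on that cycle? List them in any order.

L, N, Q, T

DFS with gray/black marking from N:
N gray
  Q gray
    O gray
      P gray
        K gray
          S gray
          S black
          V gray
            U gray
              U→S: S black — skip
            U black
            R gray
              R→S: S black — skip
            R black
          V black
        K black
      P black
    O black
    Q→U: U black — skip
    T gray
      M gray
        J gray
          J→K: K black — skip
        J black
        M→R: R black — skip
      M black
      L gray
        L→N: N is gray → back edge
Back edge closes the cycle N → Q → T → L → N; its vertices are {L, N, Q, T}.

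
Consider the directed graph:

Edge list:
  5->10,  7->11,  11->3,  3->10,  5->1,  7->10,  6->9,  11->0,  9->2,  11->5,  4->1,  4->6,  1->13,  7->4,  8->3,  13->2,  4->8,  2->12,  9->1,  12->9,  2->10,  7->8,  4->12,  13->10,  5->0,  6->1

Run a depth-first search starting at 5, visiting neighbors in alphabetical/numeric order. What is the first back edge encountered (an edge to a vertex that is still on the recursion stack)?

DFS from 5 (visiting neighbors in alphabetical/numeric order); mark gray on enter, black on exit:
5 gray
  0 gray
  0 black
  1 gray
    13 gray
      2 gray
        10 gray
        10 black
        12 gray
          9 gray
            9→1: 1 is gray → back edge
First back edge: 9 → 1.

9→1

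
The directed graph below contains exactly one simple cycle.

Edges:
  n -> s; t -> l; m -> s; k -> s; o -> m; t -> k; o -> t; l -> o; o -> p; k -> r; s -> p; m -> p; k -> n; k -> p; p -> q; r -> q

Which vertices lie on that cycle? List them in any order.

DFS with gray/black marking from t:
t gray
  k gray
    s gray
      p gray
        q gray
        q black
      p black
    s black
    k→p: p black — skip
    r gray
      r→q: q black — skip
    r black
    n gray
      n→s: s black — skip
    n black
  k black
  l gray
    o gray
      o→t: t is gray → back edge
Back edge closes the cycle t → l → o → t; its vertices are {l, o, t}.

l, o, t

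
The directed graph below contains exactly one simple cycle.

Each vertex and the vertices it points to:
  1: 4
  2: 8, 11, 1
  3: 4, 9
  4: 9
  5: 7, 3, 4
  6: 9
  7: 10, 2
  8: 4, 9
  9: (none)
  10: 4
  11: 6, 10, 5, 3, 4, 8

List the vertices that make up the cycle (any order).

2, 5, 7, 11

DFS with gray/black marking from 2:
2 gray
  8 gray
    4 gray
      9 gray
      9 black
    4 black
    8→9: 9 black — skip
  8 black
  11 gray
    6 gray
      6→9: 9 black — skip
    6 black
    10 gray
      10→4: 4 black — skip
    10 black
    5 gray
      7 gray
        7→10: 10 black — skip
        7→2: 2 is gray → back edge
Back edge closes the cycle 2 → 11 → 5 → 7 → 2; its vertices are {2, 5, 7, 11}.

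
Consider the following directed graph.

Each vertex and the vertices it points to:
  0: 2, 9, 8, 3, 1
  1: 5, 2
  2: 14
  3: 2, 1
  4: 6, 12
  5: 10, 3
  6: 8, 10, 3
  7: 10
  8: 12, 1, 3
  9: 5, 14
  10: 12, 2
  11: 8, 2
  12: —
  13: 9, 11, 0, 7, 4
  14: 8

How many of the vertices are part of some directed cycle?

7

A vertex is on a directed cycle iff it belongs to a strongly connected component of size ≥ 2 (or has a self-loop).
The vertices on cycles are {1, 2, 3, 5, 8, 10, 14} — 7 in total.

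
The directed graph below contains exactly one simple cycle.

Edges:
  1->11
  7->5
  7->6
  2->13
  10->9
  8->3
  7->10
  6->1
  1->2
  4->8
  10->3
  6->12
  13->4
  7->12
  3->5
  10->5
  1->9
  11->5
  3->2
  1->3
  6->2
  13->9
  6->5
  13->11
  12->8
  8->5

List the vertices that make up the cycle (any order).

2, 3, 4, 8, 13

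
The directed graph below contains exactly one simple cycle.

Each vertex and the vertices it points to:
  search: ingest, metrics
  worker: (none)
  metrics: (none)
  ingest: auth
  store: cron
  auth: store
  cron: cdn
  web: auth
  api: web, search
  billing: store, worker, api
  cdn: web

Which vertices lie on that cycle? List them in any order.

cdn, web, auth, cron, store

DFS with gray/black marking from store:
store gray
  cron gray
    cdn gray
      web gray
        auth gray
          auth→store: store is gray → back edge
Back edge closes the cycle store → cron → cdn → web → auth → store; its vertices are {cdn, web, auth, cron, store}.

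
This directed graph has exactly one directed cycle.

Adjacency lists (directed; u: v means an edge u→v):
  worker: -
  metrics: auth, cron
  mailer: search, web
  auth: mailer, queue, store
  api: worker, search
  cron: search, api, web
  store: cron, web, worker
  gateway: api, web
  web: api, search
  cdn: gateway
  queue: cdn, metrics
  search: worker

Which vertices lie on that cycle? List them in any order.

auth, queue, metrics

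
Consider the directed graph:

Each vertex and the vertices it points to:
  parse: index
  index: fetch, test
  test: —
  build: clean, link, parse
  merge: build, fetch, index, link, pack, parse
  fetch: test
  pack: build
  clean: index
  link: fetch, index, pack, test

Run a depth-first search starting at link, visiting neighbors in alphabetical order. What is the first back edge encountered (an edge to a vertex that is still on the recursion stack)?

build->link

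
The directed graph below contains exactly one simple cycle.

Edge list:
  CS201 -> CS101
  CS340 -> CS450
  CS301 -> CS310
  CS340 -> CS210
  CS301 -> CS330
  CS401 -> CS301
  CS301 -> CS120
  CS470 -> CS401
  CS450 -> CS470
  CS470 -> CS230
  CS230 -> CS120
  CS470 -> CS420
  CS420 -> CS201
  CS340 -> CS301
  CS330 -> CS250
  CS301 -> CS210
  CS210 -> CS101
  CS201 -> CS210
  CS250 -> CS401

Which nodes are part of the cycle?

CS250, CS301, CS330, CS401

DFS with gray/black marking from CS301:
CS301 gray
  CS120 gray
  CS120 black
  CS210 gray
    CS101 gray
    CS101 black
  CS210 black
  CS310 gray
  CS310 black
  CS330 gray
    CS250 gray
      CS401 gray
        CS401→CS301: CS301 is gray → back edge
Back edge closes the cycle CS301 → CS330 → CS250 → CS401 → CS301; its vertices are {CS250, CS301, CS330, CS401}.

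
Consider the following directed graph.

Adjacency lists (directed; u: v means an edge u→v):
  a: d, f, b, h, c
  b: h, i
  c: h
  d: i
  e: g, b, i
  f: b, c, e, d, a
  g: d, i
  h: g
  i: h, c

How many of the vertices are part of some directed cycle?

7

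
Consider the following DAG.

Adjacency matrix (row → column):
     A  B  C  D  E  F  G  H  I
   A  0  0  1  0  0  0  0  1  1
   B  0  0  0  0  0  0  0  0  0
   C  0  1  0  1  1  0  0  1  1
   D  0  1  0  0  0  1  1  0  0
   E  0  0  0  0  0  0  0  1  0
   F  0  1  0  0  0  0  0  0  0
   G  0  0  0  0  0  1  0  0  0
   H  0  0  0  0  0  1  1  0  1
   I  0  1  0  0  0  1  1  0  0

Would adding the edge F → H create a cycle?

Adding F→H creates a cycle iff H can already reach F.
Path from H: H → F.
So H → … → F → H is a cycle.

Yes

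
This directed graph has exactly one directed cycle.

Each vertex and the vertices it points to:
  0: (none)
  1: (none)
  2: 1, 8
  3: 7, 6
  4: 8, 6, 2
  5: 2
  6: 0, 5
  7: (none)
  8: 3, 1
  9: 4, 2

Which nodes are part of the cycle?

DFS with gray/black marking from 8:
8 gray
  3 gray
    7 gray
    7 black
    6 gray
      0 gray
      0 black
      5 gray
        2 gray
          1 gray
          1 black
          2→8: 8 is gray → back edge
Back edge closes the cycle 8 → 3 → 6 → 5 → 2 → 8; its vertices are {2, 3, 5, 6, 8}.

2, 3, 5, 6, 8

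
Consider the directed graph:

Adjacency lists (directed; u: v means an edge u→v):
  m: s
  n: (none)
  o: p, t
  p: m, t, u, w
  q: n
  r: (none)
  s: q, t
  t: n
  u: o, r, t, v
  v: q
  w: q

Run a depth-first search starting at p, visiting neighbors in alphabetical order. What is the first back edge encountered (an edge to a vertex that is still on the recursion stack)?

DFS from p (visiting neighbors in alphabetical order); mark gray on enter, black on exit:
p gray
  m gray
    s gray
      q gray
        n gray
        n black
      q black
      t gray
        t→n: n black — skip
      t black
    s black
  m black
  p→t: t black — skip
  u gray
    o gray
      o→p: p is gray → back edge
First back edge: o → p.

o->p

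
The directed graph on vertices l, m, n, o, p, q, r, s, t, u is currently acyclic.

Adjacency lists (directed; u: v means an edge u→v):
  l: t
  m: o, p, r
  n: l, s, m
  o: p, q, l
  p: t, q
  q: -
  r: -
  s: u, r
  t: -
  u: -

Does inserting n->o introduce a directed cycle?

Adding n→o creates a cycle iff o can already reach n.
Explore from o: no path reaches n. The graph stays acyclic.

No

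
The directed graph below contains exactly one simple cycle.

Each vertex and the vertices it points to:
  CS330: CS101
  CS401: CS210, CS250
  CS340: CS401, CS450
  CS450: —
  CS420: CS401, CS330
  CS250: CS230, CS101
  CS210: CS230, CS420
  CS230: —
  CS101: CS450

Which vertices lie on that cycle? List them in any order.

CS210, CS401, CS420

DFS with gray/black marking from CS401:
CS401 gray
  CS210 gray
    CS230 gray
    CS230 black
    CS420 gray
      CS420→CS401: CS401 is gray → back edge
Back edge closes the cycle CS401 → CS210 → CS420 → CS401; its vertices are {CS210, CS401, CS420}.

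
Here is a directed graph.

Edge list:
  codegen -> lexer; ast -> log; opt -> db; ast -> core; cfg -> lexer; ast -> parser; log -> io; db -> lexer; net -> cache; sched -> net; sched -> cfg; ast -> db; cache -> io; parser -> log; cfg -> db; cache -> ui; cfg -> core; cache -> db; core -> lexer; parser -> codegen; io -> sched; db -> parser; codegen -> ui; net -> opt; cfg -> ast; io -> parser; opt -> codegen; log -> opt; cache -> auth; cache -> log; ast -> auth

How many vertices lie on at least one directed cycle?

A vertex is on a directed cycle iff it belongs to a strongly connected component of size ≥ 2 (or has a self-loop).
The vertices on cycles are {db, io, ast, cfg, log, net, opt, cache, sched, parser} — 10 in total.

10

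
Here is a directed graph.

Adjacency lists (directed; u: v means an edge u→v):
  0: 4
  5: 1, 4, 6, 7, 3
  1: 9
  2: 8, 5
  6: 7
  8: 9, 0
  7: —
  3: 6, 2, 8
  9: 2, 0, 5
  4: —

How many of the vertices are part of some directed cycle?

6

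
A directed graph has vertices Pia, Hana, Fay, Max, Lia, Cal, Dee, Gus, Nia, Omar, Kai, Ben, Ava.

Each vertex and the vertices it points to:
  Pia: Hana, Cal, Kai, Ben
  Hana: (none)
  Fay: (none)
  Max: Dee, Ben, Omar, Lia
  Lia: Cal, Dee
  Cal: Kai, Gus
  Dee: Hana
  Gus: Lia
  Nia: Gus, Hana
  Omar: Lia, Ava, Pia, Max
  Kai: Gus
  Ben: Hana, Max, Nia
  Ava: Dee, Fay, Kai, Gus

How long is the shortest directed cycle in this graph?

2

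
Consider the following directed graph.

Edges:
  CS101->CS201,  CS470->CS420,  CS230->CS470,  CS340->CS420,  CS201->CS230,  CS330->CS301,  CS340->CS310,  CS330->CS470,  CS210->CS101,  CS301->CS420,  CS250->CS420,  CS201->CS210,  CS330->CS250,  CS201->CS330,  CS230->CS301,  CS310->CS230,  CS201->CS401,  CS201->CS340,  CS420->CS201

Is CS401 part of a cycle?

No

CS401 lies on a cycle iff there is a path from CS401 back to itself.
Exploring from CS401, it never reaches itself; equivalently, its strongly connected component is a singleton.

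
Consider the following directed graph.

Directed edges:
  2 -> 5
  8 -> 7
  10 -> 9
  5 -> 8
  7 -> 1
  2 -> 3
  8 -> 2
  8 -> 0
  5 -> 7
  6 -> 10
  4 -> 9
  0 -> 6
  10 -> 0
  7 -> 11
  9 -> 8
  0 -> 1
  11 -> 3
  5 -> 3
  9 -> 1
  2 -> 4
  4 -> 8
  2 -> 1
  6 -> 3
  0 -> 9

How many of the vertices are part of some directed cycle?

A vertex is on a directed cycle iff it belongs to a strongly connected component of size ≥ 2 (or has a self-loop).
The vertices on cycles are {0, 2, 4, 5, 6, 8, 9, 10} — 8 in total.

8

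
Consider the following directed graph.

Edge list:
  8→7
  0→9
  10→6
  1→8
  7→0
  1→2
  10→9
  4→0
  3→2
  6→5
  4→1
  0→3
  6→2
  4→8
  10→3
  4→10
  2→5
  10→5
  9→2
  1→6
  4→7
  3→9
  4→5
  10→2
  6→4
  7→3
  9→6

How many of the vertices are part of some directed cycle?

A vertex is on a directed cycle iff it belongs to a strongly connected component of size ≥ 2 (or has a self-loop).
The vertices on cycles are {0, 1, 3, 4, 6, 7, 8, 9, 10} — 9 in total.

9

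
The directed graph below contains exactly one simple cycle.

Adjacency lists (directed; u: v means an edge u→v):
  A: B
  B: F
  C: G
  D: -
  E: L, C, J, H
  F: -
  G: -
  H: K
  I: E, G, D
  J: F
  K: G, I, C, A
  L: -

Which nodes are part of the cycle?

E, H, I, K

DFS with gray/black marking from K:
K gray
  G gray
  G black
  I gray
    E gray
      L gray
      L black
      C gray
        C→G: G black — skip
      C black
      J gray
        F gray
        F black
      J black
      H gray
        H→K: K is gray → back edge
Back edge closes the cycle K → I → E → H → K; its vertices are {E, H, I, K}.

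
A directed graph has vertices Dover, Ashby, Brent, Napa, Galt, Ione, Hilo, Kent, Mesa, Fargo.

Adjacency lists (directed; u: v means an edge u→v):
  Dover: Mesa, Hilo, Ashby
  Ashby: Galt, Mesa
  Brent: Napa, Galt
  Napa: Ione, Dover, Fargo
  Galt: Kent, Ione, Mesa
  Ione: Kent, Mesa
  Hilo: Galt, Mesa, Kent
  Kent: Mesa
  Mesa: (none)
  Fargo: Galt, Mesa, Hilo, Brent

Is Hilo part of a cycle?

No

Hilo lies on a cycle iff there is a path from Hilo back to itself.
Exploring from Hilo, it never reaches itself; equivalently, its strongly connected component is a singleton.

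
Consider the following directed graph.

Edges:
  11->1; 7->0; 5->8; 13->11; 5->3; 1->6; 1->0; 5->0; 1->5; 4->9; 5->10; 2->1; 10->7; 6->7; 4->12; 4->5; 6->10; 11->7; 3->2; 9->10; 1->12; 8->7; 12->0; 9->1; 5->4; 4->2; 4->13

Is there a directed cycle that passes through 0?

No

0 lies on a cycle iff there is a path from 0 back to itself.
Exploring from 0, it never reaches itself; equivalently, its strongly connected component is a singleton.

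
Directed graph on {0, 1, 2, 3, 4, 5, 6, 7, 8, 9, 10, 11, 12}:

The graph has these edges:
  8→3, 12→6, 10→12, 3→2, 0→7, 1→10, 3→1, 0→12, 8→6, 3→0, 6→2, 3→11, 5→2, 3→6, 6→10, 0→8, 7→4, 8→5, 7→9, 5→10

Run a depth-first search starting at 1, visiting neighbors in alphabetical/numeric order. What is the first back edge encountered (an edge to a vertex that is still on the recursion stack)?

6->10

DFS from 1 (visiting neighbors in alphabetical/numeric order); mark gray on enter, black on exit:
1 gray
  10 gray
    12 gray
      6 gray
        2 gray
        2 black
        6→10: 10 is gray → back edge
First back edge: 6 → 10.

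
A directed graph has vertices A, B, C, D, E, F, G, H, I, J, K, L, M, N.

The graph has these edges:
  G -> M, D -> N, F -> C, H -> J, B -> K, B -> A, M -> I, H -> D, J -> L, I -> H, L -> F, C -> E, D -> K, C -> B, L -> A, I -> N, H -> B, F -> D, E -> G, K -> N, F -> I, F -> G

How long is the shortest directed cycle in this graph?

5

For each vertex v, BFS finds the shortest path from v back to v.
The shortest such closed walk is F → I → H → J → L → F, length 5.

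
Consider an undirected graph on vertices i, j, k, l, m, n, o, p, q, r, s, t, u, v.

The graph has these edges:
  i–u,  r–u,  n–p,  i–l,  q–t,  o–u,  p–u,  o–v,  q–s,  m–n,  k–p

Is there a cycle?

No

DFS, tracking each vertex's parent; an edge to a visited non-parent vertex closes a cycle.
Start from r:
visit r (parent –)
  visit u (parent r)
    visit p (parent u)
      visit n (parent p)
        visit m (parent n)
          m–n: parent, skip
        n–p: parent, skip
      p–u: parent, skip
      visit k (parent p)
        k–p: parent, skip
    visit i (parent u)
      visit l (parent i)
        l–i: parent, skip
      i–u: parent, skip
    visit o (parent u)
      o–u: parent, skip
      visit v (parent o)
        v–o: parent, skip
    u–r: parent, skip
visit j (parent –)
visit q (parent –)
  visit s (parent q)
    s–q: parent, skip
  visit t (parent q)
    t–q: parent, skip
No non-parent visited neighbor found — the graph is a forest.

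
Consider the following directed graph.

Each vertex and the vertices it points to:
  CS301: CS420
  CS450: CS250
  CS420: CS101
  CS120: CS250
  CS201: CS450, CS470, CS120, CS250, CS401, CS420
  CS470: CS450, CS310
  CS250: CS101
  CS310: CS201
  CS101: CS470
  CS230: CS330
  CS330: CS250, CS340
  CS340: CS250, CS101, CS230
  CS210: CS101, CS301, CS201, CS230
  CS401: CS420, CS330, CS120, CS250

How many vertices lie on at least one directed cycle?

12

A vertex is on a directed cycle iff it belongs to a strongly connected component of size ≥ 2 (or has a self-loop).
The vertices on cycles are {CS101, CS120, CS201, CS230, CS250, CS310, CS330, CS340, CS401, CS420, CS450, CS470} — 12 in total.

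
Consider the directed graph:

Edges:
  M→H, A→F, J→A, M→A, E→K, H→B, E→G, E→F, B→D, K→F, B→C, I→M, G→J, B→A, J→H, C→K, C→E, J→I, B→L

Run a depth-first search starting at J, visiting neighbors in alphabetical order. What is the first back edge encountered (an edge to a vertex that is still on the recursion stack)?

G->J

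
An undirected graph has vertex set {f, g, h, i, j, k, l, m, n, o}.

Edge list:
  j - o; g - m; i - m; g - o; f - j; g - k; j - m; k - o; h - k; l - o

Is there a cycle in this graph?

DFS, tracking each vertex's parent; an edge to a visited non-parent vertex closes a cycle.
Start from i:
visit i (parent –)
  visit m (parent i)
    visit j (parent m)
      visit o (parent j)
        visit g (parent o)
          visit k (parent g)
            k–g: parent, skip
            k–o: o visited and ≠ parent → cycle
Cycle: o – g – k – o.

Yes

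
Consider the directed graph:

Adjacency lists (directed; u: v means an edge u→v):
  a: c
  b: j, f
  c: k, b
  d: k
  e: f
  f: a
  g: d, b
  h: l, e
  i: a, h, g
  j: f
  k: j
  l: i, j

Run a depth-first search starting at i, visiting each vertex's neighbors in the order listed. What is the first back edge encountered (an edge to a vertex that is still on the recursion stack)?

DFS from i (visiting each vertex's neighbors in the order listed); mark gray on enter, black on exit:
i gray
  a gray
    c gray
      k gray
        j gray
          f gray
            f→a: a is gray → back edge
First back edge: f → a.

f→a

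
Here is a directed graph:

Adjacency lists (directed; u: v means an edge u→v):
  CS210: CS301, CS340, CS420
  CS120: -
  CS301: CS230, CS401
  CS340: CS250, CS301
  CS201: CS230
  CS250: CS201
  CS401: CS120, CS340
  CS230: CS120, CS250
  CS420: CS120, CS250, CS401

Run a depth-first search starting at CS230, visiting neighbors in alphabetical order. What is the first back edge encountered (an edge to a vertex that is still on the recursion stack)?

CS201→CS230

DFS from CS230 (visiting neighbors in alphabetical order); mark gray on enter, black on exit:
CS230 gray
  CS120 gray
  CS120 black
  CS250 gray
    CS201 gray
      CS201→CS230: CS230 is gray → back edge
First back edge: CS201 → CS230.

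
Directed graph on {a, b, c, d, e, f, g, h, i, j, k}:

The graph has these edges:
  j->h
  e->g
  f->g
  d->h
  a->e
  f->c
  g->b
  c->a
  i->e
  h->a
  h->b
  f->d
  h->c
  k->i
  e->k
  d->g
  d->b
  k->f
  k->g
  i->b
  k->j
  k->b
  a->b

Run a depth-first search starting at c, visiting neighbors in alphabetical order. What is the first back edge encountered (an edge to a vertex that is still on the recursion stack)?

f->c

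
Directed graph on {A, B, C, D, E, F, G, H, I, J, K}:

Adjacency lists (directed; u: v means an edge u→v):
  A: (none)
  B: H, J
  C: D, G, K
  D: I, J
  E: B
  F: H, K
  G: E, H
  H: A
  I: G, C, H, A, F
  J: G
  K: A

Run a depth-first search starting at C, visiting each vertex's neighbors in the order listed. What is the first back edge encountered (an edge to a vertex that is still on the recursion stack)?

J→G

DFS from C (visiting each vertex's neighbors in the order listed); mark gray on enter, black on exit:
C gray
  D gray
    I gray
      G gray
        E gray
          B gray
            H gray
              A gray
              A black
            H black
            J gray
              J→G: G is gray → back edge
First back edge: J → G.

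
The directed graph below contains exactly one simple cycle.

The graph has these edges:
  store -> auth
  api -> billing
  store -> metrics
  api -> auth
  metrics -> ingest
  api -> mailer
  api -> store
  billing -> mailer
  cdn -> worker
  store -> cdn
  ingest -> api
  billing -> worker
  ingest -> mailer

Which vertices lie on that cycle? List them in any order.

DFS with gray/black marking from api:
api gray
  store gray
    cdn gray
      worker gray
      worker black
    cdn black
    metrics gray
      ingest gray
        mailer gray
        mailer black
        ingest→api: api is gray → back edge
Back edge closes the cycle api → store → metrics → ingest → api; its vertices are {api, store, ingest, metrics}.

api, store, ingest, metrics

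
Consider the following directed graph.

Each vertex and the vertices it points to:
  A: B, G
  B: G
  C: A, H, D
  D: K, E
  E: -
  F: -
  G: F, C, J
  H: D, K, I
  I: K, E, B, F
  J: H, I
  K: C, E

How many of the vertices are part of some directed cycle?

9

A vertex is on a directed cycle iff it belongs to a strongly connected component of size ≥ 2 (or has a self-loop).
The vertices on cycles are {A, B, C, D, G, H, I, J, K} — 9 in total.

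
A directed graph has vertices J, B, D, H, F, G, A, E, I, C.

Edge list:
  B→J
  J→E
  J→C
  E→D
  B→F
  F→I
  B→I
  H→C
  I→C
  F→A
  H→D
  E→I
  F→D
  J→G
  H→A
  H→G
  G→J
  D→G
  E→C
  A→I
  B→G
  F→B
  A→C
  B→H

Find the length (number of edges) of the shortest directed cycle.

2

For each vertex v, BFS finds the shortest path from v back to v.
The shortest such closed walk is F → B → F, length 2.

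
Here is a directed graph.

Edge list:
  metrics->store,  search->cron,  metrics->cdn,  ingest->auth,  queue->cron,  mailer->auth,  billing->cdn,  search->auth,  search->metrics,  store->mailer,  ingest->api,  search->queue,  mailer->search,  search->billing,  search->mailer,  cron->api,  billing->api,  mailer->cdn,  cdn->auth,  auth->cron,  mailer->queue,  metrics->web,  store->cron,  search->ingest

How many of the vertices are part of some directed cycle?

4

A vertex is on a directed cycle iff it belongs to a strongly connected component of size ≥ 2 (or has a self-loop).
The vertices on cycles are {store, mailer, search, metrics} — 4 in total.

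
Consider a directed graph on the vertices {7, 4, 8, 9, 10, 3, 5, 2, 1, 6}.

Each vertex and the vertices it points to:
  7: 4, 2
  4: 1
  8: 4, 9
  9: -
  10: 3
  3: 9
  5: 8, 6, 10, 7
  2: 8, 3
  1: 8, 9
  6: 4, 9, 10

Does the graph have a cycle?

Yes

DFS with white/gray/black marking, starting from 3:
3 gray
  9 gray
  9 black
3 black
7 gray
  4 gray
    1 gray
      8 gray
        8→4: 4 is gray → back edge
Back edge found, so a cycle exists: 4 → 1 → 8 → 4.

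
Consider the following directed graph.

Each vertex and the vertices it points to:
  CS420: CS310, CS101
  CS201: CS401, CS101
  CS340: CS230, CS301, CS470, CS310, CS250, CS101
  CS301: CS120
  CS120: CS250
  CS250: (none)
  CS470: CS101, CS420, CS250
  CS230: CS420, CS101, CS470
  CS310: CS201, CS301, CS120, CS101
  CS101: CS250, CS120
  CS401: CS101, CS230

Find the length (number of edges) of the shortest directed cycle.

For each vertex v, BFS finds the shortest path from v back to v.
The shortest such closed walk is CS310 → CS201 → CS401 → CS230 → CS420 → CS310, length 5.

5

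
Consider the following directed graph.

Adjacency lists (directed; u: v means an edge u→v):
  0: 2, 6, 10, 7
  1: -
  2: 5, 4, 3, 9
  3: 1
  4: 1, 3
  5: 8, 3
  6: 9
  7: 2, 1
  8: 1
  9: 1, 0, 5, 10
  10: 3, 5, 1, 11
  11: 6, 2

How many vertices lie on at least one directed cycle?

7

A vertex is on a directed cycle iff it belongs to a strongly connected component of size ≥ 2 (or has a self-loop).
The vertices on cycles are {0, 2, 6, 7, 9, 10, 11} — 7 in total.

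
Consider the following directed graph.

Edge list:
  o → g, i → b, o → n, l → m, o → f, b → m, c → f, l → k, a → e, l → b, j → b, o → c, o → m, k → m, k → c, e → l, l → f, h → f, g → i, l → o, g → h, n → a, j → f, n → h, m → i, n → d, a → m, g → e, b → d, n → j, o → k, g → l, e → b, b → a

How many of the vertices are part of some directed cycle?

11

A vertex is on a directed cycle iff it belongs to a strongly connected component of size ≥ 2 (or has a self-loop).
The vertices on cycles are {a, b, e, g, i, j, k, l, m, n, o} — 11 in total.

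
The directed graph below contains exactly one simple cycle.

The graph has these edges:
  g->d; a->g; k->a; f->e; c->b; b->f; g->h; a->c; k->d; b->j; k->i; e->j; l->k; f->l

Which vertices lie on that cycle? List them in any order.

a, b, c, f, k, l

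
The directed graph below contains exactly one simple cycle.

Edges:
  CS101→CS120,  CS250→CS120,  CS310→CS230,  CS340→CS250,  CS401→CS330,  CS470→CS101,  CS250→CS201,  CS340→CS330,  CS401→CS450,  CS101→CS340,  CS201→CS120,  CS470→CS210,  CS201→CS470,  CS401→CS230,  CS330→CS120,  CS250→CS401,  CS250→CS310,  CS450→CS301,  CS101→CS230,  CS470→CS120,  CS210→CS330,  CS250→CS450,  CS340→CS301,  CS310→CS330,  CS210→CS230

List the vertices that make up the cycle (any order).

CS101, CS201, CS250, CS340, CS470

DFS with gray/black marking from CS340:
CS340 gray
  CS330 gray
    CS120 gray
    CS120 black
  CS330 black
  CS250 gray
    CS450 gray
      CS301 gray
      CS301 black
    CS450 black
    CS201 gray
      CS201→CS120: CS120 black — skip
      CS470 gray
        CS210 gray
          CS210→CS330: CS330 black — skip
          CS230 gray
          CS230 black
        CS210 black
        CS101 gray
          CS101→CS230: CS230 black — skip
          CS101→CS120: CS120 black — skip
          CS101→CS340: CS340 is gray → back edge
Back edge closes the cycle CS340 → CS250 → CS201 → CS470 → CS101 → CS340; its vertices are {CS101, CS201, CS250, CS340, CS470}.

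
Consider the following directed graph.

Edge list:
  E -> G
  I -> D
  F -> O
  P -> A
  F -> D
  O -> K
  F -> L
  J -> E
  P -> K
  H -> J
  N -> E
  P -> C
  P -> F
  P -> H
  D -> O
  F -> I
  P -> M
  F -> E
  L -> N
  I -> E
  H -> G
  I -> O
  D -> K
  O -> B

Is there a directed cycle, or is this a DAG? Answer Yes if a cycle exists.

No

DFS with white/gray/black marking, starting from M:
M gray
M black
A gray
A black
B gray
B black
C gray
C black
D gray
  K gray
  K black
  O gray
    O→K: K black — skip
    O→B: B black — skip
  O black
D black
E gray
  G gray
  G black
E black
F gray
  F→O: O black — skip
  F→D: D black — skip
  F→E: E black — skip
  L gray
    N gray
      N→E: E black — skip
    N black
  L black
  I gray
    I→E: E black — skip
    I→D: D black — skip
    I→O: O black — skip
  I black
F black
H gray
  J gray
    J→E: E black — skip
  J black
  H→G: G black — skip
H black
P gray
  P→K: K black — skip
  P→A: A black — skip
  P→M: M black — skip
  P→C: C black — skip
  P→F: F black — skip
  P→H: H black — skip
P black
Every edge goes to a white or black vertex — no back edge, so the graph is acyclic.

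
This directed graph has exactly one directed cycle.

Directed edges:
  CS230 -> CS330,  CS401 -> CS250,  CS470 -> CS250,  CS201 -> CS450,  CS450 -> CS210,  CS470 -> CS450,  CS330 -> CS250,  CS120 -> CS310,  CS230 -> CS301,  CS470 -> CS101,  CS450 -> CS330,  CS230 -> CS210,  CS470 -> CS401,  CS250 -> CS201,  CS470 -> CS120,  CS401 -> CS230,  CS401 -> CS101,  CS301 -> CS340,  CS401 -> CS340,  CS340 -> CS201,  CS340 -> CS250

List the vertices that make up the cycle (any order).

DFS with gray/black marking from CS450:
CS450 gray
  CS330 gray
    CS250 gray
      CS201 gray
        CS201→CS450: CS450 is gray → back edge
Back edge closes the cycle CS450 → CS330 → CS250 → CS201 → CS450; its vertices are {CS201, CS250, CS330, CS450}.

CS201, CS250, CS330, CS450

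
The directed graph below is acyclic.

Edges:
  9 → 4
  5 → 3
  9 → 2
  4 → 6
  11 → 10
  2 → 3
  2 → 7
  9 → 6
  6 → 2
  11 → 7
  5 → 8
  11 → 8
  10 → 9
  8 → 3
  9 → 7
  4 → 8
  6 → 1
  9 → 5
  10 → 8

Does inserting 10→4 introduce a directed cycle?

No

Adding 10→4 creates a cycle iff 4 can already reach 10.
Explore from 4: no path reaches 10. The graph stays acyclic.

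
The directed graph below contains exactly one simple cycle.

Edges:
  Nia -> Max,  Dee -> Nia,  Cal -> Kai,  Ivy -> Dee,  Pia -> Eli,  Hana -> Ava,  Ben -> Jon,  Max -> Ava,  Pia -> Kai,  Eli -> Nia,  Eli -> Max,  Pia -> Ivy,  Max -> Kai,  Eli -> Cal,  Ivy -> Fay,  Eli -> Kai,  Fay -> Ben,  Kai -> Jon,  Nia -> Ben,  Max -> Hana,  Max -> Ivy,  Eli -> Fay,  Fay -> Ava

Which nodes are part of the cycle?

Dee, Ivy, Max, Nia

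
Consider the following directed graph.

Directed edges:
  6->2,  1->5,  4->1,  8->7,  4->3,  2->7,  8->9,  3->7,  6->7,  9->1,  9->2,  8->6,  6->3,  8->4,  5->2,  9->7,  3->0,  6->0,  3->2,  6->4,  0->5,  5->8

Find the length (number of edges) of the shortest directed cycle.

4

For each vertex v, BFS finds the shortest path from v back to v.
The shortest such closed walk is 8 → 9 → 1 → 5 → 8, length 4.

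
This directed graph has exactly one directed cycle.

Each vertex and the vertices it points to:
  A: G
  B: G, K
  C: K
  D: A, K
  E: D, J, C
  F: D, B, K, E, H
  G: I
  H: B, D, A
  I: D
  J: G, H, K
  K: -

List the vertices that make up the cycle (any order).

A, D, G, I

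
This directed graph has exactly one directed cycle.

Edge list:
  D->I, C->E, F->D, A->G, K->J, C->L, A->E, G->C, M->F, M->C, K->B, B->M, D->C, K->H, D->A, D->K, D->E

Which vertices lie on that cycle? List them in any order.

B, D, F, K, M

DFS with gray/black marking from M:
M gray
  C gray
    E gray
    E black
    L gray
    L black
  C black
  F gray
    D gray
      I gray
      I black
      D→E: E black — skip
      D→C: C black — skip
      A gray
        A→E: E black — skip
        G gray
          G→C: C black — skip
        G black
      A black
      K gray
        B gray
          B→M: M is gray → back edge
Back edge closes the cycle M → F → D → K → B → M; its vertices are {B, D, F, K, M}.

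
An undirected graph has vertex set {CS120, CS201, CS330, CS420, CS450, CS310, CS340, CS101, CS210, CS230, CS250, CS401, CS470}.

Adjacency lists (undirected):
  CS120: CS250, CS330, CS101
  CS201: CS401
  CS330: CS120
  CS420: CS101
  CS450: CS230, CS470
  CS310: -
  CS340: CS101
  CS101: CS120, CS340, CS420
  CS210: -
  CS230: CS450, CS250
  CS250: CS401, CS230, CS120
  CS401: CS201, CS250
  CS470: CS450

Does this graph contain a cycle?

DFS, tracking each vertex's parent; an edge to a visited non-parent vertex closes a cycle.
Start from CS250:
visit CS250 (parent –)
  visit CS401 (parent CS250)
    visit CS201 (parent CS401)
      CS201–CS401: parent, skip
    CS401–CS250: parent, skip
  visit CS230 (parent CS250)
    visit CS450 (parent CS230)
      CS450–CS230: parent, skip
      visit CS470 (parent CS450)
        CS470–CS450: parent, skip
    CS230–CS250: parent, skip
  visit CS120 (parent CS250)
    CS120–CS250: parent, skip
    visit CS330 (parent CS120)
      CS330–CS120: parent, skip
    visit CS101 (parent CS120)
      CS101–CS120: parent, skip
      visit CS340 (parent CS101)
        CS340–CS101: parent, skip
      visit CS420 (parent CS101)
        CS420–CS101: parent, skip
visit CS310 (parent –)
visit CS210 (parent –)
No non-parent visited neighbor found — the graph is a forest.

No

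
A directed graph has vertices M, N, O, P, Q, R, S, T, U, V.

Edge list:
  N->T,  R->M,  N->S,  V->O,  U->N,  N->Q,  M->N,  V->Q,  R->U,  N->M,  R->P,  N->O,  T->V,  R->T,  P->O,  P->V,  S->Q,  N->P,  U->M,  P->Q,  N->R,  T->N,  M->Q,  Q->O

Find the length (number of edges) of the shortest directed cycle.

2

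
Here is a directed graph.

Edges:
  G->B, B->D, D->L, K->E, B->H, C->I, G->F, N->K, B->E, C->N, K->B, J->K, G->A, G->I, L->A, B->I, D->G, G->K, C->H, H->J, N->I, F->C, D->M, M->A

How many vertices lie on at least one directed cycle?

9

A vertex is on a directed cycle iff it belongs to a strongly connected component of size ≥ 2 (or has a self-loop).
The vertices on cycles are {B, C, D, F, G, H, J, K, N} — 9 in total.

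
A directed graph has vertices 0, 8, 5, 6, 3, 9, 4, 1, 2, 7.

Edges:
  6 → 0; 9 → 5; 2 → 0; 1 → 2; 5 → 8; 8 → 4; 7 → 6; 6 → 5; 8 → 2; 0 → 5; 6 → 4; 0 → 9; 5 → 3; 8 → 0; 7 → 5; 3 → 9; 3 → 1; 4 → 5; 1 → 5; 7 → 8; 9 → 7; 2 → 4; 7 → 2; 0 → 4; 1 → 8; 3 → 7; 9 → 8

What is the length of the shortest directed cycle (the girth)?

3

For each vertex v, BFS finds the shortest path from v back to v.
The shortest such closed walk is 3 → 9 → 5 → 3, length 3.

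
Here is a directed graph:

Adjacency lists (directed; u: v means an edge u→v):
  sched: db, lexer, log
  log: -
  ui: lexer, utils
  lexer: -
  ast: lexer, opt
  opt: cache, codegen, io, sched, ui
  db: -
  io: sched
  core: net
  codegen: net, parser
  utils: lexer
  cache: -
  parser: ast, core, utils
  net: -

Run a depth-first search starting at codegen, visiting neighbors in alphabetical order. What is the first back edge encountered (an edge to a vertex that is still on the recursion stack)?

opt→codegen

DFS from codegen (visiting neighbors in alphabetical order); mark gray on enter, black on exit:
codegen gray
  net gray
  net black
  parser gray
    ast gray
      lexer gray
      lexer black
      opt gray
        cache gray
        cache black
        opt→codegen: codegen is gray → back edge
First back edge: opt → codegen.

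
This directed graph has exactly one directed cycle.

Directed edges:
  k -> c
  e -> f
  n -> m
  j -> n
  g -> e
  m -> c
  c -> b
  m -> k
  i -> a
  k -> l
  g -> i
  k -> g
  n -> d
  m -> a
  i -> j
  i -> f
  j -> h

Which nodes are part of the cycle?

g, i, j, k, m, n

DFS with gray/black marking from j:
j gray
  h gray
  h black
  n gray
    m gray
      c gray
        b gray
        b black
      c black
      a gray
      a black
      k gray
        l gray
        l black
        g gray
          e gray
            f gray
            f black
          e black
          i gray
            i→j: j is gray → back edge
Back edge closes the cycle j → n → m → k → g → i → j; its vertices are {g, i, j, k, m, n}.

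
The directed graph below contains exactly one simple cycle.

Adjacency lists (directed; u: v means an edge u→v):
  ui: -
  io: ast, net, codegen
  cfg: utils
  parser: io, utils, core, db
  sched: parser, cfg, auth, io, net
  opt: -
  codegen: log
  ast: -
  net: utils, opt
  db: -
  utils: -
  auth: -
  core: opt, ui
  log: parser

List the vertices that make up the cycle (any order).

io, log, parser, codegen

DFS with gray/black marking from parser:
parser gray
  io gray
    ast gray
    ast black
    net gray
      utils gray
      utils black
      opt gray
      opt black
    net black
    codegen gray
      log gray
        log→parser: parser is gray → back edge
Back edge closes the cycle parser → io → codegen → log → parser; its vertices are {io, log, parser, codegen}.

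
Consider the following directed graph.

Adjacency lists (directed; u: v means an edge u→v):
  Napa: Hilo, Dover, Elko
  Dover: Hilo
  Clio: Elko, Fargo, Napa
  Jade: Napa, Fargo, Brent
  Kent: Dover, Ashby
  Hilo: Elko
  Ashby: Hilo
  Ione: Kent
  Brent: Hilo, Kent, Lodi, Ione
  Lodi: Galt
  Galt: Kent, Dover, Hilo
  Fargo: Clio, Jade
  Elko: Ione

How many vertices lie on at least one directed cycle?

9

A vertex is on a directed cycle iff it belongs to a strongly connected component of size ≥ 2 (or has a self-loop).
The vertices on cycles are {Clio, Elko, Hilo, Ione, Jade, Kent, Ashby, Dover, Fargo} — 9 in total.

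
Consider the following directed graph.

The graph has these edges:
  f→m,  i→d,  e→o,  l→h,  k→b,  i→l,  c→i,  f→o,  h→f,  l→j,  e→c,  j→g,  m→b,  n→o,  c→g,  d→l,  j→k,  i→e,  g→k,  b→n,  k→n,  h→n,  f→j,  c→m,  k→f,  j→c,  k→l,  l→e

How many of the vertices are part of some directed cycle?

A vertex is on a directed cycle iff it belongs to a strongly connected component of size ≥ 2 (or has a self-loop).
The vertices on cycles are {c, d, e, f, g, h, i, j, k, l} — 10 in total.

10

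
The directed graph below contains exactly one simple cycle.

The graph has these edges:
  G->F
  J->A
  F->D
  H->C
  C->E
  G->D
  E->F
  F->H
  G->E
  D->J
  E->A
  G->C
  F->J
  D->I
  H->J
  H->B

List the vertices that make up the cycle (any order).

DFS with gray/black marking from F:
F gray
  D gray
    I gray
    I black
    J gray
      A gray
      A black
    J black
  D black
  H gray
    B gray
    B black
    C gray
      E gray
        E→F: F is gray → back edge
Back edge closes the cycle F → H → C → E → F; its vertices are {C, E, F, H}.

C, E, F, H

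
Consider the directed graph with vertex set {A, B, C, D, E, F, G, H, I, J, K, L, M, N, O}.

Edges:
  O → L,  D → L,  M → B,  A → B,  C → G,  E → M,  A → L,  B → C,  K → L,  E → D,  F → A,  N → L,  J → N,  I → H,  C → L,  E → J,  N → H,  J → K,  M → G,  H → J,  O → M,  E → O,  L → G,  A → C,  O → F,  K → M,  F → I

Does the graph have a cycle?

Yes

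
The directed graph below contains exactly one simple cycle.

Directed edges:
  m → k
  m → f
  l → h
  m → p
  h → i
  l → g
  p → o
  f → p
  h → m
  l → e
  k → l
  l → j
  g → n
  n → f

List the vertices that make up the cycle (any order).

h, k, l, m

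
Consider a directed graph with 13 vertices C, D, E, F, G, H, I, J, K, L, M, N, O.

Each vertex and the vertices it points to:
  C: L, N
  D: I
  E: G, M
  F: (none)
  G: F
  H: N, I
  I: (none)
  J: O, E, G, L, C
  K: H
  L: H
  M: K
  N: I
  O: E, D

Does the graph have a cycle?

No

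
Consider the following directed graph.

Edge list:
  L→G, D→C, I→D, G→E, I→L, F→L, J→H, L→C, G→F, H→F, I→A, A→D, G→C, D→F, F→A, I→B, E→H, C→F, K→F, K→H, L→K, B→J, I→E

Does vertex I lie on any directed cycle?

No

I lies on a cycle iff there is a path from I back to itself.
Exploring from I, it never reaches itself; equivalently, its strongly connected component is a singleton.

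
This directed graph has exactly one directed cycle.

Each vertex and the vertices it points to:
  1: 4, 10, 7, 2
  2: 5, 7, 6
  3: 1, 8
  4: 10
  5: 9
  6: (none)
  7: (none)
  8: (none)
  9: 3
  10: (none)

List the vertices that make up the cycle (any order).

1, 2, 3, 5, 9

DFS with gray/black marking from 3:
3 gray
  1 gray
    4 gray
      10 gray
      10 black
    4 black
    1→10: 10 black — skip
    7 gray
    7 black
    2 gray
      5 gray
        9 gray
          9→3: 3 is gray → back edge
Back edge closes the cycle 3 → 1 → 2 → 5 → 9 → 3; its vertices are {1, 2, 3, 5, 9}.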